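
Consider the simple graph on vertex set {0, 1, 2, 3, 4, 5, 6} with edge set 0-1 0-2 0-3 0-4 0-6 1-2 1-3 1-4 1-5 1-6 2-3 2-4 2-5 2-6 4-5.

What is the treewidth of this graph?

A width-3 tree decomposition is:
Bags: B1 = {0, 1, 2, 4}  B2 = {0, 1, 2, 3}  B3 = {0, 1, 2, 6}  B4 = {1, 2, 4, 5}
Tree: B1–B2, B2–B3, B1–B4
Every bag has size at most 4, so the width is 4 − 1 = 3 and tw(G) ≤ 3. On the other hand G contains the 4-clique {0, 1, 2, 3}. A clique must lie in a single bag of any decomposition, so no decomposition can have width below 3. Hence tw(G) = 3 exactly.

3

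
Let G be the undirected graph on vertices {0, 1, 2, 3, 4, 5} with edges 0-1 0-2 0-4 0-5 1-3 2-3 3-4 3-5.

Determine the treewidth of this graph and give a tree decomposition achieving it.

The largest bag has 3 vertices, giving width 2; this decomposition certifies tw(G) ≤ 2. Since 3–2–0–5–3 is a cycle in G, G is not acyclic. Forests are exactly the graphs of treewidth ≤ 1, so tw(G) ≥ 2. Hence tw(G) = 2 exactly.

Treewidth 2.
Bags: B1 = {0, 2, 3}  B2 = {0, 3, 5}  B3 = {0, 3, 4}  B4 = {0, 1, 3}
Tree: B1–B2, B2–B3, B3–B4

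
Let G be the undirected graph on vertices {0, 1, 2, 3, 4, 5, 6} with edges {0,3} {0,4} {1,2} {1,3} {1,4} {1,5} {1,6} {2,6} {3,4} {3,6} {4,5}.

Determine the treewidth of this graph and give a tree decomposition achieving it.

Every bag has size at most 3, so the width is 3 − 1 = 2 and tw(G) ≤ 2. Conversely, {0, 3, 4} is a clique of size 3, and the vertices of any clique must share a bag in every tree decomposition; so some bag has ≥ 3 vertices and tw(G) ≥ 2. Therefore the treewidth is 2.

Treewidth 2.
One optimal decomposition is:
Bags: B1 = {0, 3, 4}  B2 = {1, 3, 4}  B3 = {1, 3, 6}  B4 = {1, 2, 6}  B5 = {1, 4, 5}
Tree: B1–B2, B2–B3, B3–B4, B2–B5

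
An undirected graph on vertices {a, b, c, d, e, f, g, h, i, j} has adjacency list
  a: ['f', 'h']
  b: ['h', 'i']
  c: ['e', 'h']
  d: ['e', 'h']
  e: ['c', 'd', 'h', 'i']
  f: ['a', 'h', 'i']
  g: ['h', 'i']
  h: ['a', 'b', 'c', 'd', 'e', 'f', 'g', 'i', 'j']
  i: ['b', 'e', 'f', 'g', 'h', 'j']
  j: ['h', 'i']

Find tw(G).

A width-2 tree decomposition is:
Bags: B1 = {f, h, i}  B2 = {e, h, i}  B3 = {g, h, i}  B4 = {c, e, h}  B5 = {d, e, h}  B6 = {h, i, j}  B7 = {b, h, i}  B8 = {a, f, h}
Tree: B1–B2, B2–B3, B2–B4, B2–B5, B3–B6, B3–B7, B1–B8
Each bag holds 3 vertices, so the decomposition has width 2, which upper-bounds the treewidth. On the other hand G contains the 3-clique {d, e, h}. A clique must lie in a single bag of any decomposition, so no decomposition can have width below 2. Combining the bounds, tw(G) = 2.

2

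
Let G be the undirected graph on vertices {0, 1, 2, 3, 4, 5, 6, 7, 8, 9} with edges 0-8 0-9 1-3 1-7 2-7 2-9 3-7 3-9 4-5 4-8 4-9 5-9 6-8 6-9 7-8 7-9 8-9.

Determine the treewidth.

2

A width-2 tree decomposition is:
Bags: B1 = {2, 7, 9}  B2 = {7, 8, 9}  B3 = {6, 8, 9}  B4 = {4, 8, 9}  B5 = {3, 7, 9}  B6 = {0, 8, 9}  B7 = {4, 5, 9}  B8 = {1, 3, 7}
Tree: B1–B2, B2–B3, B2–B4, B1–B5, B4–B6, B4–B7, B5–B8
Each bag holds 3 vertices, so the decomposition has width 2, which upper-bounds the treewidth. For the lower bound, the 3 vertices {1, 3, 7} are pairwise adjacent, and any tree decomposition puts a clique entirely inside one bag — forcing width ≥ 2. The upper and lower bounds meet at 2, so that is the treewidth.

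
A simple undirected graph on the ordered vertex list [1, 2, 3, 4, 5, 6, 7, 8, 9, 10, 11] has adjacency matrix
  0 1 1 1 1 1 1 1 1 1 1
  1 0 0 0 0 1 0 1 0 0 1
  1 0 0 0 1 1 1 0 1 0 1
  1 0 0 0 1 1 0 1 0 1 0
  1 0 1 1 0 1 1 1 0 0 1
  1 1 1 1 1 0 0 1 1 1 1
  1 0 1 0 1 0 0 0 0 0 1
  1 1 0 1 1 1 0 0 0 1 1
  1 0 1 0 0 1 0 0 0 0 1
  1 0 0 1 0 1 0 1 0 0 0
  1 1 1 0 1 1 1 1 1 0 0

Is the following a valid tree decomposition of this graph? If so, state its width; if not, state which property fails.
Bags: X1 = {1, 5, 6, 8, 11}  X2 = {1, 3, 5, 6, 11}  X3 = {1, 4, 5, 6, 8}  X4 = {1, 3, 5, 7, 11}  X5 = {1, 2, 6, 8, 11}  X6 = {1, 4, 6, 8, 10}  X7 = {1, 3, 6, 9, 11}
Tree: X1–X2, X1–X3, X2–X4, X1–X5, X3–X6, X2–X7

Vertex coverage: the bags together contain {1, 2, 3, 4, 5, 6, 7, 8, 9, 10, 11}, the full vertex set. Edge coverage: each edge of G has both endpoints in at least one bag. Running intersection: for every vertex, the bags containing it form a connected subtree. All three properties hold, so this is a valid tree decomposition of width max|bag| − 1 = 4, and hence tw(G) ≤ 4.

Yes; width 4.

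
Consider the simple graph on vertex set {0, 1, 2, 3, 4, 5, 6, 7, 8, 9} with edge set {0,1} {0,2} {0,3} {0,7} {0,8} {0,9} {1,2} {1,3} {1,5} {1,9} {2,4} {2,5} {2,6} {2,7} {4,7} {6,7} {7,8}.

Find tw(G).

2

A width-2 tree decomposition is:
Bags: B1 = {0, 1, 2}  B2 = {0, 1, 9}  B3 = {1, 2, 5}  B4 = {0, 2, 7}  B5 = {0, 7, 8}  B6 = {2, 4, 7}  B7 = {2, 6, 7}  B8 = {0, 1, 3}
Tree: B1–B2, B1–B3, B1–B4, B4–B5, B4–B6, B4–B7, B1–B8
The largest bag has 3 vertices, giving width 2; this decomposition certifies tw(G) ≤ 2. On the other hand G contains the 3-clique {0, 7, 8}. A clique must lie in a single bag of any decomposition, so no decomposition can have width below 2. Therefore the treewidth is 2.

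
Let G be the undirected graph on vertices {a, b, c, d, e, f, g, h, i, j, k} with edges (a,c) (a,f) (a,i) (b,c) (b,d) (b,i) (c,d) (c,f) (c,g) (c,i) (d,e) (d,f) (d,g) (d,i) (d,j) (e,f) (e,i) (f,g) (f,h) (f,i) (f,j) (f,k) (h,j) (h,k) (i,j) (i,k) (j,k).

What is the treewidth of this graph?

A width-3 tree decomposition is:
Bags: B1 = {f, i, j, k}  B2 = {d, f, i, j}  B3 = {f, h, j, k}  B4 = {c, d, f, i}  B5 = {a, c, f, i}  B6 = {c, d, f, g}  B7 = {b, c, d, i}  B8 = {d, e, f, i}
Tree: B1–B2, B1–B3, B2–B4, B4–B5, B4–B6, B4–B7, B2–B8
The largest bag has 4 vertices, giving width 3; this decomposition certifies tw(G) ≤ 3. Conversely, {c, d, f, g} is a clique of size 4, and the vertices of any clique must share a bag in every tree decomposition; so some bag has ≥ 4 vertices and tw(G) ≥ 3. The upper and lower bounds meet at 3, so that is the treewidth.

3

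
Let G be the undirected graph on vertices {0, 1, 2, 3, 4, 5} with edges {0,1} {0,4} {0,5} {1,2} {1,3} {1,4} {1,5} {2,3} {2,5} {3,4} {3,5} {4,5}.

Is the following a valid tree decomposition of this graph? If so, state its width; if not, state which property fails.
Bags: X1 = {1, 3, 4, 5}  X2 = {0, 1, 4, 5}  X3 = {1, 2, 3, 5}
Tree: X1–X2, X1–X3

Yes; width 3.

Every vertex of G appears in some bag (union = {0, 1, 2, 3, 4, 5}); every edge is covered by a bag; and for each vertex v the set of bags containing v is connected in the bag tree. The decomposition is therefore valid. The largest bag has 4 vertices, so the width is 3.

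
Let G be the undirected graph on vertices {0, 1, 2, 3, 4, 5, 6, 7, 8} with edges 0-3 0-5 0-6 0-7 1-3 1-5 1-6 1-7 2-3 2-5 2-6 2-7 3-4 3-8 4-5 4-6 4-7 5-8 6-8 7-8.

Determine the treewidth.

A width-4 tree decomposition is:
Bags: B1 = {3, 5, 6, 7, 8}  B2 = {2, 3, 5, 6, 7}  B3 = {3, 4, 5, 6, 7}  B4 = {1, 3, 5, 6, 7}  B5 = {0, 3, 5, 6, 7}
Tree: B1–B2, B2–B3, B3–B4, B4–B5
Every bag has size at most 5, so the width is 5 − 1 = 4 and tw(G) ≤ 4. For the lower bound: the 5 vertex sets {6,8}, {2,3}, {4,7}, {5}, {1} are disjoint, each induces a connected subgraph, and every pair is joined by at least one edge of G. Contracting each set to a single vertex therefore yields K_{5} as a minor, and since treewidth is minor-monotone, tw(G) ≥ tw(K_{5}) = 4. The upper and lower bounds meet at 4, so that is the treewidth.

4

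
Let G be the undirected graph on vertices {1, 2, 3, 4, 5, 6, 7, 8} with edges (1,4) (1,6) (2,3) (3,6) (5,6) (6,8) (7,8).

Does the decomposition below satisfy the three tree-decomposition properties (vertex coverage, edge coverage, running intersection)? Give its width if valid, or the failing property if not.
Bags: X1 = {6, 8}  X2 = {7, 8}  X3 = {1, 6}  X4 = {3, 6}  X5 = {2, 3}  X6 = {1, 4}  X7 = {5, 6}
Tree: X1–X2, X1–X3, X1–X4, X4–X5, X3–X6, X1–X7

Checking the three conditions: (i) the bags cover all of {1, 2, 3, 4, 5, 6, 7, 8}; (ii) for each edge, some bag contains both endpoints; (iii) the bags containing any fixed vertex form a subtree. All hold, so the decomposition is valid with width 2 − 1 = 1.

Yes; width 1.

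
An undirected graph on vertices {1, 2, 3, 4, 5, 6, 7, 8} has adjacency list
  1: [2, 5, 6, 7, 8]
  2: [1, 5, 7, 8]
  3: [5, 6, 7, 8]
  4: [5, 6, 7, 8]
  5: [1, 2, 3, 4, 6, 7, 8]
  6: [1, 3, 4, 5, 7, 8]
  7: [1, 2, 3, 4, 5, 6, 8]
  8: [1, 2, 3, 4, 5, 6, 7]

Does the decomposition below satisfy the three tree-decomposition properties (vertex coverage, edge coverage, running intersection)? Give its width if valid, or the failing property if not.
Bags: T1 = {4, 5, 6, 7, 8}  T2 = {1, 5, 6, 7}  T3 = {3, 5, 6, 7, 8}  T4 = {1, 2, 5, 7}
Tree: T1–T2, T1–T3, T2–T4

No — edge (8,1) lies in no bag.

A tree decomposition must satisfy three properties: every vertex lies in some bag; for every edge, both endpoints lie together in some bag; and for every vertex, the bags containing it form a connected subtree. Here edge (8,1) lies in no bag, so the decomposition is invalid.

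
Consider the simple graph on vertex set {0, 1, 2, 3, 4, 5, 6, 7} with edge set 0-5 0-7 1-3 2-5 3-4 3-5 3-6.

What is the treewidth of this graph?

1

A width-1 tree decomposition is:
Bags: B1 = {3, 5}  B2 = {1, 3}  B3 = {0, 5}  B4 = {3, 4}  B5 = {3, 6}  B6 = {2, 5}  B7 = {0, 7}
Tree: B1–B2, B1–B3, B2–B4, B4–B5, B1–B6, B3–B7
Each bag holds 2 vertices, so the decomposition has width 1, which upper-bounds the treewidth. Any graph with an edge has treewidth ≥ 1, and G has the edge 3–5. Hence tw(G) = 1 exactly.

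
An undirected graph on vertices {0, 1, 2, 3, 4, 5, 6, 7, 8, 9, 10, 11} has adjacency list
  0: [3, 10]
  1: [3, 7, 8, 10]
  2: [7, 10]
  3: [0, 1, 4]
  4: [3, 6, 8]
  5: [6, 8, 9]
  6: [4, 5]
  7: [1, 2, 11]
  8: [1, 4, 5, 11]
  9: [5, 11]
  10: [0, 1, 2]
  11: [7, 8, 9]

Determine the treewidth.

A width-3 tree decomposition is:
Bags: B1 = {0, 2, 7, 10}  B2 = {0, 1, 7, 10}  B3 = {0, 1, 3, 7}  B4 = {1, 3, 7, 11}  B5 = {1, 3, 8, 11}  B6 = {3, 4, 8, 11}  B7 = {4, 8, 9, 11}  B8 = {4, 5, 8, 9}  B9 = {4, 5, 6, 9}
Tree: B1–B2, B2–B3, B3–B4, B4–B5, B5–B6, B6–B7, B7–B8, B8–B9
Each bag holds 4 vertices, so the decomposition has width 3, which upper-bounds the treewidth. For the lower bound: the 4 vertex sets {0,2,10}, {7}, {1}, {3,4,8,11} are disjoint, each induces a connected subgraph, and every pair is joined by at least one edge of G. Contracting each set to a single vertex therefore yields K_{4} as a minor, and since treewidth is minor-monotone, tw(G) ≥ tw(K_{4}) = 3. The upper and lower bounds meet at 3, so that is the treewidth.

3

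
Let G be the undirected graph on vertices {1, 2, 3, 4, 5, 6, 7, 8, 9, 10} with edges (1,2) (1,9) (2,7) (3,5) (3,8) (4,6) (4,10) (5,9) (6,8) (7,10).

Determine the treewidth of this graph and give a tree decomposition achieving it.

Each bag holds 3 vertices, so the decomposition has width 2, which upper-bounds the treewidth. The edges 1–9–5–3–8–6–4–10–7–2–1 form a cycle, so G is not a tree and its treewidth is at least 2. Therefore the treewidth is 2.

Treewidth 2.
Bags: B1 = {1, 5, 9}  B2 = {1, 3, 5}  B3 = {1, 3, 8}  B4 = {1, 6, 8}  B5 = {1, 4, 6}  B6 = {1, 4, 10}  B7 = {1, 7, 10}  B8 = {1, 2, 7}
Tree: B1–B2, B2–B3, B3–B4, B4–B5, B5–B6, B6–B7, B7–B8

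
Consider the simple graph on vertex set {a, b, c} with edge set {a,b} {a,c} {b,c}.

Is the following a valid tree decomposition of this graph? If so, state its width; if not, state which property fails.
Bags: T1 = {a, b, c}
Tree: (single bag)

Every vertex of G appears in some bag (union = {a, b, c}); every edge is covered by a bag; and for each vertex v the set of bags containing v is connected in the bag tree. The decomposition is therefore valid. The largest bag has 3 vertices, so the width is 2.

Yes; width 2.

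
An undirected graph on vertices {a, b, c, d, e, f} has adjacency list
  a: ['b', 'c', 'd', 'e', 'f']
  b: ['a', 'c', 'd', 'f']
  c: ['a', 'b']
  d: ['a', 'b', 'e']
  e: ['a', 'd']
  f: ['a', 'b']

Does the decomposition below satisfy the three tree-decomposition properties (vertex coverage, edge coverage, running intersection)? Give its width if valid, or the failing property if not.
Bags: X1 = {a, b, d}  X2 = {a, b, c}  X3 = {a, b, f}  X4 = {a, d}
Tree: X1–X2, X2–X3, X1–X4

No — vertex e appears in no bag.

A tree decomposition must satisfy three properties: every vertex lies in some bag; for every edge, both endpoints lie together in some bag; and for every vertex, the bags containing it form a connected subtree. Here vertex e appears in no bag, so the decomposition is invalid.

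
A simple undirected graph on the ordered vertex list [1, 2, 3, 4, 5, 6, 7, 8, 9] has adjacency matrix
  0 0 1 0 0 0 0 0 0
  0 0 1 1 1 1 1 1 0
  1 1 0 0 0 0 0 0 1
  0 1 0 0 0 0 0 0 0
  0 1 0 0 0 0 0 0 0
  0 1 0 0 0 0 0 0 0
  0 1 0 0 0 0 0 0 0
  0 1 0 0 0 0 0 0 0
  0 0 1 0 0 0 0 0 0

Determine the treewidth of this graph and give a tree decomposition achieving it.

The largest bag has 2 vertices, giving width 1; this decomposition certifies tw(G) ≤ 1. Any graph with an edge has treewidth ≥ 1, and G has the edge 3–2. Combining the bounds, tw(G) = 1.

Treewidth 1.
One optimal decomposition is:
Bags: B1 = {2, 3}  B2 = {2, 7}  B3 = {2, 5}  B4 = {2, 4}  B5 = {3, 9}  B6 = {2, 6}  B7 = {2, 8}  B8 = {1, 3}
Tree: B1–B2, B1–B3, B1–B4, B1–B5, B2–B6, B1–B7, B5–B8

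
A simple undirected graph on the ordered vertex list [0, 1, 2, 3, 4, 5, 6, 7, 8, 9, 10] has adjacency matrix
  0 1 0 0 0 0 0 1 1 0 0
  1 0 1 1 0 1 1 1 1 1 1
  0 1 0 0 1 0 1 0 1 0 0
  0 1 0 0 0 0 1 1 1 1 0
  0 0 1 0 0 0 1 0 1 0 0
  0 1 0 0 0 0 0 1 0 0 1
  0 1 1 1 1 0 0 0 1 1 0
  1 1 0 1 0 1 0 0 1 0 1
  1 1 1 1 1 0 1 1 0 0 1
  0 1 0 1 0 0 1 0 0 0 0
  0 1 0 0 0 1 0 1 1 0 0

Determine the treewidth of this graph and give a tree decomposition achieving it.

Treewidth 3.
Bags: B1 = {1, 3, 6, 8}  B2 = {1, 3, 7, 8}  B3 = {1, 7, 8, 10}  B4 = {1, 2, 6, 8}  B5 = {2, 4, 6, 8}  B6 = {1, 3, 6, 9}  B7 = {1, 5, 7, 10}  B8 = {0, 1, 7, 8}
Tree: B1–B2, B2–B3, B1–B4, B4–B5, B1–B6, B3–B7, B2–B8

Every bag has size at most 4, so the width is 4 − 1 = 3 and tw(G) ≤ 3. Conversely, {1, 2, 6, 8} is a clique of size 4, and the vertices of any clique must share a bag in every tree decomposition; so some bag has ≥ 4 vertices and tw(G) ≥ 3. The upper and lower bounds meet at 3, so that is the treewidth.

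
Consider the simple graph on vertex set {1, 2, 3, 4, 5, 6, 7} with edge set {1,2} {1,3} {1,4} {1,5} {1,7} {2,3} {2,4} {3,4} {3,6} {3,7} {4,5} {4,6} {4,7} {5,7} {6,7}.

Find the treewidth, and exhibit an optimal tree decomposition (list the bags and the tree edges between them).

The largest bag has 4 vertices, giving width 3; this decomposition certifies tw(G) ≤ 3. Conversely, {1, 2, 3, 4} is a clique of size 4, and the vertices of any clique must share a bag in every tree decomposition; so some bag has ≥ 4 vertices and tw(G) ≥ 3. Hence tw(G) = 3 exactly.

Treewidth 3.
One such decomposition:
Bags: B1 = {1, 3, 4, 7}  B2 = {1, 4, 5, 7}  B3 = {1, 2, 3, 4}  B4 = {3, 4, 6, 7}
Tree: B1–B2, B1–B3, B1–B4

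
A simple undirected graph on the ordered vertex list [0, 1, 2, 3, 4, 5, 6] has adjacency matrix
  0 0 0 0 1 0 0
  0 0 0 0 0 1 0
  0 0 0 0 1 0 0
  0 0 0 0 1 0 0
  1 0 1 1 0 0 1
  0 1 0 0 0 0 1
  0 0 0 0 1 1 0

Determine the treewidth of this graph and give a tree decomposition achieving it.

Treewidth 1.
Bags: B1 = {5, 6}  B2 = {4, 6}  B3 = {1, 5}  B4 = {3, 4}  B5 = {0, 4}  B6 = {2, 4}
Tree: B1–B2, B1–B3, B2–B4, B2–B5, B5–B6

The largest bag has 2 vertices, giving width 1; this decomposition certifies tw(G) ≤ 1. G has an edge, so its treewidth is at least 1. Combining the bounds, tw(G) = 1.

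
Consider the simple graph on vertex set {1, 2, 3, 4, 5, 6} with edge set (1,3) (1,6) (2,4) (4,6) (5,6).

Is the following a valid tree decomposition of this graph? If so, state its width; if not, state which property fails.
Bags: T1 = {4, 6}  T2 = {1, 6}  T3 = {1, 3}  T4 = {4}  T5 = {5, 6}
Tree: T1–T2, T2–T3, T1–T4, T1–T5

No — vertex 2 appears in no bag.

A tree decomposition must satisfy three properties: every vertex lies in some bag; for every edge, both endpoints lie together in some bag; and for every vertex, the bags containing it form a connected subtree. Here vertex 2 appears in no bag, so the decomposition is invalid.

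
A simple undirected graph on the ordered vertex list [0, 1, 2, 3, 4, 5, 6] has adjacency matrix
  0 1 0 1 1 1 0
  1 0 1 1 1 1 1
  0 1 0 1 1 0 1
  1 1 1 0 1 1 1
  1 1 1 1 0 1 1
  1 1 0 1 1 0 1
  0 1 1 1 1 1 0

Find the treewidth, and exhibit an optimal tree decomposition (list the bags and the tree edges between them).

Treewidth 4.
Bags: B1 = {0, 1, 3, 4, 5}  B2 = {1, 3, 4, 5, 6}  B3 = {1, 2, 3, 4, 6}
Tree: B1–B2, B2–B3

Every bag has size at most 5, so the width is 5 − 1 = 4 and tw(G) ≤ 4. On the other hand G contains the 5-clique {1, 2, 3, 4, 6}. A clique must lie in a single bag of any decomposition, so no decomposition can have width below 4. The upper and lower bounds meet at 4, so that is the treewidth.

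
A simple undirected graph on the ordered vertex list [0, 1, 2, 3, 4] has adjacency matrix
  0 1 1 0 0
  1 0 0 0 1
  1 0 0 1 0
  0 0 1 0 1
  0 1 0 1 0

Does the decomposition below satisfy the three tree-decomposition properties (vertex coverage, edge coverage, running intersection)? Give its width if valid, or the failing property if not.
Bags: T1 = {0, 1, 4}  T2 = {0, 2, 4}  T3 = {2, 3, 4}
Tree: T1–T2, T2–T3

Every vertex of G appears in some bag (union = {0, 1, 2, 3, 4}); every edge is covered by a bag; and for each vertex v the set of bags containing v is connected in the bag tree. The decomposition is therefore valid. The largest bag has 3 vertices, so the width is 2.

Yes; width 2.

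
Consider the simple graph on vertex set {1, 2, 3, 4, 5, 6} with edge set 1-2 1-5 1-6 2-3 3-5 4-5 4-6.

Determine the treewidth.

A width-2 tree decomposition is:
Bags: B1 = {2, 3, 5}  B2 = {1, 2, 5}  B3 = {1, 4, 5}  B4 = {1, 4, 6}
Tree: B1–B2, B2–B3, B3–B4
Each bag holds 3 vertices, so the decomposition has width 2, which upper-bounds the treewidth. Since 3–2–1–5–3 is a cycle in G, G is not acyclic. Forests are exactly the graphs of treewidth ≤ 1, so tw(G) ≥ 2. Combining the bounds, tw(G) = 2.

2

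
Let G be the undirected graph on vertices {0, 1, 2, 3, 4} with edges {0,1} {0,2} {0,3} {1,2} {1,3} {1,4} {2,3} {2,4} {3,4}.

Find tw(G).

A width-3 tree decomposition is:
Bags: B1 = {1, 2, 3, 4}  B2 = {0, 1, 2, 3}
Tree: B1–B2
Every bag has size at most 4, so the width is 4 − 1 = 3 and tw(G) ≤ 3. On the other hand G contains the 4-clique {0, 1, 2, 3}. A clique must lie in a single bag of any decomposition, so no decomposition can have width below 3. Combining the bounds, tw(G) = 3.

3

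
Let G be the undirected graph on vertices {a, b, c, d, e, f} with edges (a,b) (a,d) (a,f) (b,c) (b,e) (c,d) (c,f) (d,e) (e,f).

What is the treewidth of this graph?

3

A width-3 tree decomposition is:
Bags: B1 = {a, b, d, f}  B2 = {b, d, e, f}  B3 = {b, c, d, f}
Tree: B1–B2, B2–B3
The largest bag has 4 vertices, giving width 3; this decomposition certifies tw(G) ≤ 3. For the lower bound: the 4 vertex sets {a,d}, {e,f}, {b}, {c} are disjoint, each induces a connected subgraph, and every pair is joined by at least one edge of G. Contracting each set to a single vertex therefore yields K_{4} as a minor, and since treewidth is minor-monotone, tw(G) ≥ tw(K_{4}) = 3. The upper and lower bounds meet at 3, so that is the treewidth.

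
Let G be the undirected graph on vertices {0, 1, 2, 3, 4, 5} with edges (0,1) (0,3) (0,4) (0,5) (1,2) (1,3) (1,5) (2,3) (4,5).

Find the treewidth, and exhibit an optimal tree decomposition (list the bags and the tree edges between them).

Every bag has size at most 3, so the width is 3 − 1 = 2 and tw(G) ≤ 2. Conversely, {0, 1, 3} is a clique of size 3, and the vertices of any clique must share a bag in every tree decomposition; so some bag has ≥ 3 vertices and tw(G) ≥ 2. Therefore the treewidth is 2.

Treewidth 2.
One optimal decomposition is:
Bags: B1 = {0, 1, 3}  B2 = {0, 1, 5}  B3 = {0, 4, 5}  B4 = {1, 2, 3}
Tree: B1–B2, B2–B3, B1–B4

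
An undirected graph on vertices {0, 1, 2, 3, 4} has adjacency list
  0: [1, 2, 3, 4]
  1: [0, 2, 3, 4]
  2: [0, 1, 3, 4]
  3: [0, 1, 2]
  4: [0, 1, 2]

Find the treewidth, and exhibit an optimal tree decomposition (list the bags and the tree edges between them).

Every bag has size at most 4, so the width is 4 − 1 = 3 and tw(G) ≤ 3. On the other hand G contains the 4-clique {0, 1, 2, 3}. A clique must lie in a single bag of any decomposition, so no decomposition can have width below 3. Therefore the treewidth is 3.

Treewidth 3.
One optimal decomposition is:
Bags: B1 = {0, 1, 2, 3}  B2 = {0, 1, 2, 4}
Tree: B1–B2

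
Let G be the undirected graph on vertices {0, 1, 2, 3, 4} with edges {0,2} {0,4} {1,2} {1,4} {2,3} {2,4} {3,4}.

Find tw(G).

2

A width-2 tree decomposition is:
Bags: B1 = {1, 2, 4}  B2 = {0, 2, 4}  B3 = {2, 3, 4}
Tree: B1–B2, B2–B3
Each bag holds 3 vertices, so the decomposition has width 2, which upper-bounds the treewidth. For the lower bound, the 3 vertices {0, 2, 4} are pairwise adjacent, and any tree decomposition puts a clique entirely inside one bag — forcing width ≥ 2. The upper and lower bounds meet at 2, so that is the treewidth.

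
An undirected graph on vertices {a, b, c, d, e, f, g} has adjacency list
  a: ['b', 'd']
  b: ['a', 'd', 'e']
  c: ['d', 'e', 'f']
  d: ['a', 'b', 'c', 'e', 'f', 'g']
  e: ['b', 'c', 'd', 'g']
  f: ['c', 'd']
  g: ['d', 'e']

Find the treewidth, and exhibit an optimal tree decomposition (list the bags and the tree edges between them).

The largest bag has 3 vertices, giving width 2; this decomposition certifies tw(G) ≤ 2. For the lower bound, the 3 vertices {a, b, d} are pairwise adjacent, and any tree decomposition puts a clique entirely inside one bag — forcing width ≥ 2. Hence tw(G) = 2 exactly.

Treewidth 2.
Bags: B1 = {c, d, e}  B2 = {b, d, e}  B3 = {a, b, d}  B4 = {d, e, g}  B5 = {c, d, f}
Tree: B1–B2, B2–B3, B1–B4, B1–B5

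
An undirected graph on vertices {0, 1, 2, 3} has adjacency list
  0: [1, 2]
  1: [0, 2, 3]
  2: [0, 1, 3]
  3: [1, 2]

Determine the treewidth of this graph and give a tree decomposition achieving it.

Treewidth 2.
One such decomposition:
Bags: B1 = {0, 1, 2}  B2 = {1, 2, 3}
Tree: B1–B2

Each bag holds 3 vertices, so the decomposition has width 2, which upper-bounds the treewidth. On the other hand G contains the 3-clique {0, 1, 2}. A clique must lie in a single bag of any decomposition, so no decomposition can have width below 2. Therefore the treewidth is 2.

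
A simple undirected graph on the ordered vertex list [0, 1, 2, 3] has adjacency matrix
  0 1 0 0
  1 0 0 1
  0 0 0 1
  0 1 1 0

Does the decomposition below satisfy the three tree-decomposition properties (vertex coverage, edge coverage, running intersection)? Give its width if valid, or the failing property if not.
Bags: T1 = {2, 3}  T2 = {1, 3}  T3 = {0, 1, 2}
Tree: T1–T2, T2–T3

A tree decomposition must satisfy three properties: every vertex lies in some bag; for every edge, both endpoints lie together in some bag; and for every vertex, the bags containing it form a connected subtree. Here bags containing vertex 2 are not connected in the tree, so the decomposition is invalid.

No — bags containing vertex 2 are not connected in the tree.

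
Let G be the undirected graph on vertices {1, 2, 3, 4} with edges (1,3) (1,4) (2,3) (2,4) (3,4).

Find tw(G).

2

A width-2 tree decomposition is:
Bags: B1 = {2, 3, 4}  B2 = {1, 3, 4}
Tree: B1–B2
Every bag has size at most 3, so the width is 3 − 1 = 2 and tw(G) ≤ 2. For the lower bound, the 3 vertices {1, 3, 4} are pairwise adjacent, and any tree decomposition puts a clique entirely inside one bag — forcing width ≥ 2. Combining the bounds, tw(G) = 2.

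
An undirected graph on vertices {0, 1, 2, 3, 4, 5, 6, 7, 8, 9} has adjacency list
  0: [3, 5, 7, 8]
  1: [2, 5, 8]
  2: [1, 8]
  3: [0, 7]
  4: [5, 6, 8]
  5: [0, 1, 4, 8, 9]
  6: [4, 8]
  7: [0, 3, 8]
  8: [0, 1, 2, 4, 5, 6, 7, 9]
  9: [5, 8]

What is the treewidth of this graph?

A width-2 tree decomposition is:
Bags: B1 = {0, 5, 8}  B2 = {4, 5, 8}  B3 = {5, 8, 9}  B4 = {0, 7, 8}  B5 = {1, 5, 8}  B6 = {1, 2, 8}  B7 = {0, 3, 7}  B8 = {4, 6, 8}
Tree: B1–B2, B1–B3, B1–B4, B3–B5, B5–B6, B4–B7, B2–B8
The largest bag has 3 vertices, giving width 2; this decomposition certifies tw(G) ≤ 2. For the lower bound, the 3 vertices {1, 2, 8} are pairwise adjacent, and any tree decomposition puts a clique entirely inside one bag — forcing width ≥ 2. The upper and lower bounds meet at 2, so that is the treewidth.

2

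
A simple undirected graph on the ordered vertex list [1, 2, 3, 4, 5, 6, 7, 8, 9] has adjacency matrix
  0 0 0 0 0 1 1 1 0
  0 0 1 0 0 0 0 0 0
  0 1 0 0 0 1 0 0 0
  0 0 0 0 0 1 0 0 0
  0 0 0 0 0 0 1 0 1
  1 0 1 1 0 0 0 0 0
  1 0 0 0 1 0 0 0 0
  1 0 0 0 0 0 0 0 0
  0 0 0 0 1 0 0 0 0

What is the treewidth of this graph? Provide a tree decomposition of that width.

Treewidth 1.
One such decomposition:
Bags: B1 = {1, 7}  B2 = {5, 7}  B3 = {1, 6}  B4 = {1, 8}  B5 = {5, 9}  B6 = {3, 6}  B7 = {4, 6}  B8 = {2, 3}
Tree: B1–B2, B1–B3, B3–B4, B2–B5, B3–B6, B6–B7, B6–B8

Each bag holds 2 vertices, so the decomposition has width 1, which upper-bounds the treewidth. Since G has at least one edge (e.g. 1–7), it is not an edgeless graph, so tw(G) ≥ 1. The upper and lower bounds meet at 1, so that is the treewidth.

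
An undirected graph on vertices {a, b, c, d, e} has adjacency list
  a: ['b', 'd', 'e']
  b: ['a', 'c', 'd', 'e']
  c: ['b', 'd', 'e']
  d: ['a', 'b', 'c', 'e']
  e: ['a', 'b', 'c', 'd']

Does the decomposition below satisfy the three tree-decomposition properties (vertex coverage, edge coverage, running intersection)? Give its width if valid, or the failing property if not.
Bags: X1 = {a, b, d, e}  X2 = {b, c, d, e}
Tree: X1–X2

Every vertex of G appears in some bag (union = {a, b, c, d, e}); every edge is covered by a bag; and for each vertex v the set of bags containing v is connected in the bag tree. The decomposition is therefore valid. The largest bag has 4 vertices, so the width is 3.

Yes; width 3.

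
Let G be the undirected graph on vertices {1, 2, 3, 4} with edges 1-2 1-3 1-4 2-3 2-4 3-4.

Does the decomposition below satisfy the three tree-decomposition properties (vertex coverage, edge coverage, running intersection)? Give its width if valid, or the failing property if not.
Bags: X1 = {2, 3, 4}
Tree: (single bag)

A tree decomposition must satisfy three properties: every vertex lies in some bag; for every edge, both endpoints lie together in some bag; and for every vertex, the bags containing it form a connected subtree. Here vertex 1 appears in no bag, so the decomposition is invalid.

No — vertex 1 appears in no bag.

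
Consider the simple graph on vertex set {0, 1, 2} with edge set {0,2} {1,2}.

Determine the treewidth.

A width-1 tree decomposition is:
Bags: B1 = {1, 2}  B2 = {0, 2}
Tree: B1–B2
The largest bag has 2 vertices, giving width 1; this decomposition certifies tw(G) ≤ 1. Since G has at least one edge (e.g. 1–2), it is not an edgeless graph, so tw(G) ≥ 1. Therefore the treewidth is 1.

1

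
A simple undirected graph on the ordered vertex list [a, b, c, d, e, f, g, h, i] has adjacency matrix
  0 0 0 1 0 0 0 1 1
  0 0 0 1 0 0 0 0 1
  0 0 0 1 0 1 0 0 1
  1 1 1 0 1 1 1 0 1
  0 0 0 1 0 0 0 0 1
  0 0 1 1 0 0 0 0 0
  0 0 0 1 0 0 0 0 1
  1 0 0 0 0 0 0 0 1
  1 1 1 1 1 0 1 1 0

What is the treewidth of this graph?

A width-2 tree decomposition is:
Bags: B1 = {a, d, i}  B2 = {a, h, i}  B3 = {c, d, i}  B4 = {c, d, f}  B5 = {b, d, i}  B6 = {d, g, i}  B7 = {d, e, i}
Tree: B1–B2, B1–B3, B3–B4, B3–B5, B1–B6, B6–B7
Each bag holds 3 vertices, so the decomposition has width 2, which upper-bounds the treewidth. Conversely, {c, d, f} is a clique of size 3, and the vertices of any clique must share a bag in every tree decomposition; so some bag has ≥ 3 vertices and tw(G) ≥ 2. Hence tw(G) = 2 exactly.

2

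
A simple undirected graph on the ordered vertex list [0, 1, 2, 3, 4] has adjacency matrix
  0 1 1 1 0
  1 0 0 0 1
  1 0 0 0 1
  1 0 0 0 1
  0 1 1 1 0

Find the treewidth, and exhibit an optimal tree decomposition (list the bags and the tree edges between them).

The largest bag has 3 vertices, giving width 2; this decomposition certifies tw(G) ≤ 2. Since 3–0–2–4–3 is a cycle in G, G is not acyclic. Forests are exactly the graphs of treewidth ≤ 1, so tw(G) ≥ 2. Combining the bounds, tw(G) = 2.

Treewidth 2.
One such decomposition:
Bags: B1 = {0, 3, 4}  B2 = {0, 2, 4}  B3 = {0, 1, 4}
Tree: B1–B2, B2–B3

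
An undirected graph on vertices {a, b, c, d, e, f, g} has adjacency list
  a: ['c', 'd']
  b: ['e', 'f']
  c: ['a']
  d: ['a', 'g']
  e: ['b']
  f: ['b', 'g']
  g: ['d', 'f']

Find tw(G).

1

A width-1 tree decomposition is:
Bags: B1 = {b, e}  B2 = {b, f}  B3 = {f, g}  B4 = {d, g}  B5 = {a, d}  B6 = {a, c}
Tree: B1–B2, B2–B3, B3–B4, B4–B5, B5–B6
The largest bag has 2 vertices, giving width 1; this decomposition certifies tw(G) ≤ 1. G has an edge, so its treewidth is at least 1. Combining the bounds, tw(G) = 1.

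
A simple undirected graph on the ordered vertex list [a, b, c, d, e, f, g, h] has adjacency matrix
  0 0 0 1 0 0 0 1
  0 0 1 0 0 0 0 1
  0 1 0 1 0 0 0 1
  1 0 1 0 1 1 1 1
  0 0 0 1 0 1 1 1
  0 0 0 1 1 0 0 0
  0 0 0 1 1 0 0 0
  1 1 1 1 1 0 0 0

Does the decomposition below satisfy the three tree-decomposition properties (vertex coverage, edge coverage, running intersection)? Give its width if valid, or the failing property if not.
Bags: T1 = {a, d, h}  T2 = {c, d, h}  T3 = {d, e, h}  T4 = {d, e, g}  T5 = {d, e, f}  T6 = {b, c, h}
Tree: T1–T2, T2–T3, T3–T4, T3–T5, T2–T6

Every vertex of G appears in some bag (union = {a, b, c, d, e, f, g, h}); every edge is covered by a bag; and for each vertex v the set of bags containing v is connected in the bag tree. The decomposition is therefore valid. The largest bag has 3 vertices, so the width is 2.

Yes; width 2.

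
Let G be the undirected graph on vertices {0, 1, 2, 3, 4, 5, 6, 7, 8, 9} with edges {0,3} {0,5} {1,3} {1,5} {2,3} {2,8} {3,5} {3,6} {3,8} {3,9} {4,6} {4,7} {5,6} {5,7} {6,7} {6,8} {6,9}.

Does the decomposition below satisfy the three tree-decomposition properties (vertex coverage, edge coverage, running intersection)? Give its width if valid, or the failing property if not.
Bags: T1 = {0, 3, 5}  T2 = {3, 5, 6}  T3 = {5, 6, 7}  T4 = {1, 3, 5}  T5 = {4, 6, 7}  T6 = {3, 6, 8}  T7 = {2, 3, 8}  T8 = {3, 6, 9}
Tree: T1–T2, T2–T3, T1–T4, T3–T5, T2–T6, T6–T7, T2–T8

Every vertex of G appears in some bag (union = {0, 1, 2, 3, 4, 5, 6, 7, 8, 9}); every edge is covered by a bag; and for each vertex v the set of bags containing v is connected in the bag tree. The decomposition is therefore valid. The largest bag has 3 vertices, so the width is 2.

Yes; width 2.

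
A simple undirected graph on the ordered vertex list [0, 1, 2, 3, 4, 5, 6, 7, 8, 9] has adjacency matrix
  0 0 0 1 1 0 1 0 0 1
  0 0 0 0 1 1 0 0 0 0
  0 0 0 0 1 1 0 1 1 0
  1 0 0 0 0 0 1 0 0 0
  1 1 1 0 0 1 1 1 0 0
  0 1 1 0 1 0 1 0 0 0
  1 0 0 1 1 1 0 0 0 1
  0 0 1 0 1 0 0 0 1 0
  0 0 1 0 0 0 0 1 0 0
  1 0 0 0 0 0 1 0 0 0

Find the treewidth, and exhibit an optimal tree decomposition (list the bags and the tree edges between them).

Treewidth 2.
One optimal decomposition is:
Bags: B1 = {2, 4, 5}  B2 = {4, 5, 6}  B3 = {2, 4, 7}  B4 = {2, 7, 8}  B5 = {0, 4, 6}  B6 = {0, 3, 6}  B7 = {1, 4, 5}  B8 = {0, 6, 9}
Tree: B1–B2, B1–B3, B3–B4, B2–B5, B5–B6, B1–B7, B6–B8

Every bag has size at most 3, so the width is 3 − 1 = 2 and tw(G) ≤ 2. On the other hand G contains the 3-clique {2, 7, 8}. A clique must lie in a single bag of any decomposition, so no decomposition can have width below 2. Hence tw(G) = 2 exactly.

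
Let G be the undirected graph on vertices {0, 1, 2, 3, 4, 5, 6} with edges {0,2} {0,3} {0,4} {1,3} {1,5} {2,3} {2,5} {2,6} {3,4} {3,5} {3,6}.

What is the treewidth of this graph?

A width-2 tree decomposition is:
Bags: B1 = {2, 3, 5}  B2 = {1, 3, 5}  B3 = {0, 2, 3}  B4 = {0, 3, 4}  B5 = {2, 3, 6}
Tree: B1–B2, B1–B3, B3–B4, B3–B5
The largest bag has 3 vertices, giving width 2; this decomposition certifies tw(G) ≤ 2. On the other hand G contains the 3-clique {1, 3, 5}. A clique must lie in a single bag of any decomposition, so no decomposition can have width below 2. Combining the bounds, tw(G) = 2.

2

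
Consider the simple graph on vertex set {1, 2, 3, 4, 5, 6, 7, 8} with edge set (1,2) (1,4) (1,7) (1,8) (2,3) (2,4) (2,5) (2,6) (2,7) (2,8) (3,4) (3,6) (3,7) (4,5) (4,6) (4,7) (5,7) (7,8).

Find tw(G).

3

A width-3 tree decomposition is:
Bags: B1 = {1, 2, 4, 7}  B2 = {2, 4, 5, 7}  B3 = {2, 3, 4, 7}  B4 = {2, 3, 4, 6}  B5 = {1, 2, 7, 8}
Tree: B1–B2, B2–B3, B3–B4, B1–B5
The largest bag has 4 vertices, giving width 3; this decomposition certifies tw(G) ≤ 3. Conversely, {1, 2, 7, 8} is a clique of size 4, and the vertices of any clique must share a bag in every tree decomposition; so some bag has ≥ 4 vertices and tw(G) ≥ 3. Hence tw(G) = 3 exactly.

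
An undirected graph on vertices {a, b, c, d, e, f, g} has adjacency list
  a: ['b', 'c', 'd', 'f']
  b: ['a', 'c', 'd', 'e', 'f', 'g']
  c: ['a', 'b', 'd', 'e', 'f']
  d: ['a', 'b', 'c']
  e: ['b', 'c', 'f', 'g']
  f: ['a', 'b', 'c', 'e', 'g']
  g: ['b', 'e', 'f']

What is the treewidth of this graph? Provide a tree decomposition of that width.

The largest bag has 4 vertices, giving width 3; this decomposition certifies tw(G) ≤ 3. Conversely, {a, b, c, d} is a clique of size 4, and the vertices of any clique must share a bag in every tree decomposition; so some bag has ≥ 4 vertices and tw(G) ≥ 3. The upper and lower bounds meet at 3, so that is the treewidth.

Treewidth 3.
Bags: B1 = {b, c, e, f}  B2 = {a, b, c, f}  B3 = {b, e, f, g}  B4 = {a, b, c, d}
Tree: B1–B2, B1–B3, B2–B4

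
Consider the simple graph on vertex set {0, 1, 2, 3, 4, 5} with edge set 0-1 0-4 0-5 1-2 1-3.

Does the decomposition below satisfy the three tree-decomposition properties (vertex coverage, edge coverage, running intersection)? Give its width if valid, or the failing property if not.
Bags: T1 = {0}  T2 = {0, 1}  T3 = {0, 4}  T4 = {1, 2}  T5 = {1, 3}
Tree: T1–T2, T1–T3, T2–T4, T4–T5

A tree decomposition must satisfy three properties: every vertex lies in some bag; for every edge, both endpoints lie together in some bag; and for every vertex, the bags containing it form a connected subtree. Here vertex 5 appears in no bag, so the decomposition is invalid.

No — vertex 5 appears in no bag.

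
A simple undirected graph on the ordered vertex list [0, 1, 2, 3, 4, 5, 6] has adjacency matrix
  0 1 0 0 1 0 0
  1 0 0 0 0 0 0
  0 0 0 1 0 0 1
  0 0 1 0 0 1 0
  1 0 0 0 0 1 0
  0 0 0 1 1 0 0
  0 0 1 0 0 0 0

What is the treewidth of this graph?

1

A width-1 tree decomposition is:
Bags: B1 = {0, 1}  B2 = {0, 4}  B3 = {4, 5}  B4 = {3, 5}  B5 = {2, 3}  B6 = {2, 6}
Tree: B1–B2, B2–B3, B3–B4, B4–B5, B5–B6
Each bag holds 2 vertices, so the decomposition has width 1, which upper-bounds the treewidth. G has an edge, so its treewidth is at least 1. Therefore the treewidth is 1.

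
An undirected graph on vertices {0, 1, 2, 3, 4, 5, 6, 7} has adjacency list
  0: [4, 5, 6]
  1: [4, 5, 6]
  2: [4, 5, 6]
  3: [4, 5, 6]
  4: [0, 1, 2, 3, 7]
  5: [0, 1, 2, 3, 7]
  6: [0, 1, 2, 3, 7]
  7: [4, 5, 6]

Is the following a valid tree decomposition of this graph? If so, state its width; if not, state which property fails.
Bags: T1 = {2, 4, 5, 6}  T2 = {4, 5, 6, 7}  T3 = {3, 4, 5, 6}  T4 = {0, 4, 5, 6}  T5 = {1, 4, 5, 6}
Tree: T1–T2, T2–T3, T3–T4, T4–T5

Yes; width 3.

Vertex coverage: the bags together contain {0, 1, 2, 3, 4, 5, 6, 7}, the full vertex set. Edge coverage: each edge of G has both endpoints in at least one bag. Running intersection: for every vertex, the bags containing it form a connected subtree. All three properties hold, so this is a valid tree decomposition of width max|bag| − 1 = 3, and hence tw(G) ≤ 3.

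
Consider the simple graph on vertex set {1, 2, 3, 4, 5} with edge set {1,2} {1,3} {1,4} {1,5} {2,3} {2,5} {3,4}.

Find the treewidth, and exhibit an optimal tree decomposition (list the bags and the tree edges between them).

Treewidth 2.
One such decomposition:
Bags: B1 = {1, 2, 3}  B2 = {1, 2, 5}  B3 = {1, 3, 4}
Tree: B1–B2, B1–B3

The largest bag has 3 vertices, giving width 2; this decomposition certifies tw(G) ≤ 2. On the other hand G contains the 3-clique {1, 2, 3}. A clique must lie in a single bag of any decomposition, so no decomposition can have width below 2. Therefore the treewidth is 2.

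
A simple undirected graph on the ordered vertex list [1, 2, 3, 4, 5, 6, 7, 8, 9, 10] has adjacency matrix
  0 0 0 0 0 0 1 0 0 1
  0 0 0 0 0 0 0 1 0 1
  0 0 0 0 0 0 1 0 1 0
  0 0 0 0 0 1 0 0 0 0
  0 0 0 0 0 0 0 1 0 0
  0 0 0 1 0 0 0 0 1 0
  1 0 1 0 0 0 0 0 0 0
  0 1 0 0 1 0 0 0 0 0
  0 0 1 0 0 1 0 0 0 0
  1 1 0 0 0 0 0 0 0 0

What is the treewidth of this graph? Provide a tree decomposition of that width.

Each bag holds 2 vertices, so the decomposition has width 1, which upper-bounds the treewidth. Any graph with an edge has treewidth ≥ 1, and G has the edge 5–8. Therefore the treewidth is 1.

Treewidth 1.
One such decomposition:
Bags: B1 = {5, 8}  B2 = {2, 8}  B3 = {2, 10}  B4 = {1, 10}  B5 = {1, 7}  B6 = {3, 7}  B7 = {3, 9}  B8 = {6, 9}  B9 = {4, 6}
Tree: B1–B2, B2–B3, B3–B4, B4–B5, B5–B6, B6–B7, B7–B8, B8–B9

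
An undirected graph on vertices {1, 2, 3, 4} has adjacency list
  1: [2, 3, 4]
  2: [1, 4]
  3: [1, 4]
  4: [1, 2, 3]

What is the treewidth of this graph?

A width-2 tree decomposition is:
Bags: B1 = {1, 3, 4}  B2 = {1, 2, 4}
Tree: B1–B2
The largest bag has 3 vertices, giving width 2; this decomposition certifies tw(G) ≤ 2. On the other hand G contains the 3-clique {1, 2, 4}. A clique must lie in a single bag of any decomposition, so no decomposition can have width below 2. Combining the bounds, tw(G) = 2.

2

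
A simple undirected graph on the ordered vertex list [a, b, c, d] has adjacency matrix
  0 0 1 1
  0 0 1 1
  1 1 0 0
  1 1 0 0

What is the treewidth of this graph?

2

A width-2 tree decomposition is:
Bags: B1 = {a, b, c}  B2 = {a, b, d}
Tree: B1–B2
Each bag holds 3 vertices, so the decomposition has width 2, which upper-bounds the treewidth. For the lower bound, G contains the cycle b–c–a–d–b, so G is not a forest; only forests have treewidth ≤ 1, hence tw(G) ≥ 2. The upper and lower bounds meet at 2, so that is the treewidth.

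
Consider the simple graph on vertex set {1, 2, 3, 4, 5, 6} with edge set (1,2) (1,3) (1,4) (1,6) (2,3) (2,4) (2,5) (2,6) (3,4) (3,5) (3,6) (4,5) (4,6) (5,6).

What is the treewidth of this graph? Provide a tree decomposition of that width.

Treewidth 4.
Bags: B1 = {2, 3, 4, 5, 6}  B2 = {1, 2, 3, 4, 6}
Tree: B1–B2

The largest bag has 5 vertices, giving width 4; this decomposition certifies tw(G) ≤ 4. Conversely, {1, 2, 3, 4, 6} is a clique of size 5, and the vertices of any clique must share a bag in every tree decomposition; so some bag has ≥ 5 vertices and tw(G) ≥ 4. Combining the bounds, tw(G) = 4.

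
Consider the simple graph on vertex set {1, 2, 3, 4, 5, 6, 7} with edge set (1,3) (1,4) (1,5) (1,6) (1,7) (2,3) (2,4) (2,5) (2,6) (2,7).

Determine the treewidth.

2

A width-2 tree decomposition is:
Bags: B1 = {1, 2, 7}  B2 = {1, 2, 4}  B3 = {1, 2, 5}  B4 = {1, 2, 6}  B5 = {1, 2, 3}
Tree: B1–B2, B2–B3, B3–B4, B4–B5
Every bag has size at most 3, so the width is 3 − 1 = 2 and tw(G) ≤ 2. Since 2–7–1–4–2 is a cycle in G, G is not acyclic. Forests are exactly the graphs of treewidth ≤ 1, so tw(G) ≥ 2. Combining the bounds, tw(G) = 2.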